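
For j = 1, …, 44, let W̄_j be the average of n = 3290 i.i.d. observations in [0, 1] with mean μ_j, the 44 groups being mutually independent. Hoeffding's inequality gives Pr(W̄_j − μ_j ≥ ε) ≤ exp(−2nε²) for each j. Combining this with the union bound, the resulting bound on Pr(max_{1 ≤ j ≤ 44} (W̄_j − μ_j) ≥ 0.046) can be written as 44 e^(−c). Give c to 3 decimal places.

Union bound over the 44 events: Pr(max_{1 ≤ j ≤ 44} (W̄_j − μ_j) ≥ 0.046) ≤ 44·exp(−2nε²) = 44 exp(−2·3290·0.046²).
So c = 2·3290·0.046² = 13.9233.

13.923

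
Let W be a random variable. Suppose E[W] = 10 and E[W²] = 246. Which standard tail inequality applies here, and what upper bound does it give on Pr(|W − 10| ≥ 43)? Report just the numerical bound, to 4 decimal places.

0.0790

The first two moments determine the variance, so Chebyshev's inequality is the sharpest standard bound available.
Var(W) = E[W²] − (E[W])² = 246 − 100 = 146.
Chebyshev's inequality: Pr(|W − μ| ≥ t) ≤ Var(W)/t² = 146/1849 = 0.0790.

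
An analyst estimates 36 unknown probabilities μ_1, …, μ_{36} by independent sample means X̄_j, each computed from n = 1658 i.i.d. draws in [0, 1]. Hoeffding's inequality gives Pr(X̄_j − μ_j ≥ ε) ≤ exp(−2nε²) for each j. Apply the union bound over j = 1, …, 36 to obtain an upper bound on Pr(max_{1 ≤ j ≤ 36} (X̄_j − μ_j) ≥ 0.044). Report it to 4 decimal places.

Per-experiment Hoeffding bound: exp(−2·1658·0.044²) = exp(−6.41978) = 0.001629.
Union bound over 36 events: 36·0.001629 = 0.05864.

0.0586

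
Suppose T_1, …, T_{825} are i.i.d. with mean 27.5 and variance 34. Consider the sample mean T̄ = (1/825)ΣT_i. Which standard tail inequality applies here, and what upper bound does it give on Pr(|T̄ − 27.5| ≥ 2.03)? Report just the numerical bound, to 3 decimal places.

With mean and variance of each term known, Chebyshev's inequality bounds the deviation of the sum (or sample mean).
Var(T̄) = Var(T_i)/n = 34/825 = 0.041212.
Chebyshev: Pr(|T̄ − 27.5| ≥ 2.03) ≤ Var(T̄)/(2.03)² = 34/(825·2.03²) = 0.0100.

0.010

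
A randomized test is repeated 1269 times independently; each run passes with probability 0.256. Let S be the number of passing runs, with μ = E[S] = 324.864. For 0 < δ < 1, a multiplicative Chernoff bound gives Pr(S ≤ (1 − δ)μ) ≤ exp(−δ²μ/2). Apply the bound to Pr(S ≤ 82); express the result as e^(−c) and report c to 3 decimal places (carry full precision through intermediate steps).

Write 82 = (1 − δ)μ, so δ = 1 − 82/324.864 = 0.7475867…
Then the exponent is δ²μ/2 = (μ − 82)²/(2μ) = 90.780946.

90.781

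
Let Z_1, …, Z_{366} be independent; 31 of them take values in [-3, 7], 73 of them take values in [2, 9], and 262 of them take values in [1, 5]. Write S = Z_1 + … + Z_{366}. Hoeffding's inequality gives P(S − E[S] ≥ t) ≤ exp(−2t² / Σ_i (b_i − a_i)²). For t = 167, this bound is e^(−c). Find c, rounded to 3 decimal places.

5.132

Σ(b_i − a_i)² = 31·10² + 73·7² + 262·4² = 10869.
c = 2t² / 10869 = 2·167² / 10869 = 5.1318.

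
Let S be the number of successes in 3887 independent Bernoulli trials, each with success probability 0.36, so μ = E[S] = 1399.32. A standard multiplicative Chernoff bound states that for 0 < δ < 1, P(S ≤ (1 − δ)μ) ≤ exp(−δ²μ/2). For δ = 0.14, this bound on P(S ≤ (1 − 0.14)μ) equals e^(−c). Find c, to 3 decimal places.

c = δ²μ/2 = 0.14²·1399.32/2 = 13.7133.

13.713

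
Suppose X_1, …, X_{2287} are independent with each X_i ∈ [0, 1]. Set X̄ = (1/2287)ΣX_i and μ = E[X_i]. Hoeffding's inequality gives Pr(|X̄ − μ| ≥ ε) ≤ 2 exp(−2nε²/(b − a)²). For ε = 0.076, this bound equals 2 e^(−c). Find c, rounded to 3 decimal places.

26.419

c = 2nε²/(b − a)² = 2·2287·0.076² / 1² = 26.4194.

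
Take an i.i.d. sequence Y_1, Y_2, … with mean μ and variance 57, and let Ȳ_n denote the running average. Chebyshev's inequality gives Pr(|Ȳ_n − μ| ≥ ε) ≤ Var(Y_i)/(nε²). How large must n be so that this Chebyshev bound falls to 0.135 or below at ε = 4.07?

Require 57/(n·4.07²) ≤ 0.135, i.e. n ≥ 57/(0.135·4.07²) = 25.489.
The smallest integer n is 26.

26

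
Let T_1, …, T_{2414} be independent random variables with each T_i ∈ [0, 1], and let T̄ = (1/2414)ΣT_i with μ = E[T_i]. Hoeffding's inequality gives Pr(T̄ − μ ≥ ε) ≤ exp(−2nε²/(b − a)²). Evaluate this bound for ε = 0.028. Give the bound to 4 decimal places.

Exponent: 2nε²/(b − a)² = 2·2414·0.028² / 1² = 3.78515.
Bound = exp(−3.78515) = 0.02271.

0.0227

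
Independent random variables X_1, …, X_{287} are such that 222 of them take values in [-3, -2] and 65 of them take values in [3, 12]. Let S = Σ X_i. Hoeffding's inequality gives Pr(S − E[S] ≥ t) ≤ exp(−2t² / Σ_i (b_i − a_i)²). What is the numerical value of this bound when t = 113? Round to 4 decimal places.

0.0095

Σ(b_i − a_i)² = 222·1² + 65·9² = 5487.
Exponent = 2·113² / 5487 = 4.65427.
Bound = exp(−4.65427) = 0.00952.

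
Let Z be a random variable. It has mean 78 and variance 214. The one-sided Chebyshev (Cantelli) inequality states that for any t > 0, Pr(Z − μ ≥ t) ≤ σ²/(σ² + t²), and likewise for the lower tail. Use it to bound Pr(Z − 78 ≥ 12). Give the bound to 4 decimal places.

Here σ² = 214 and t = 12, so σ² + t² = 358.
Cantelli's bound: 214/358 = 0.5978.

0.5978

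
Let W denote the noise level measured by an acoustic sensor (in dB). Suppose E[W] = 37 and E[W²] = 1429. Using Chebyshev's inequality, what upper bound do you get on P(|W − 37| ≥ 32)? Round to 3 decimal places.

Var(W) = E[W²] − (E[W])² = 1429 − 1369 = 60.
Chebyshev's inequality: P(|W − μ| ≥ t) ≤ Var(W)/t² = 60/1024 = 0.0586.

0.059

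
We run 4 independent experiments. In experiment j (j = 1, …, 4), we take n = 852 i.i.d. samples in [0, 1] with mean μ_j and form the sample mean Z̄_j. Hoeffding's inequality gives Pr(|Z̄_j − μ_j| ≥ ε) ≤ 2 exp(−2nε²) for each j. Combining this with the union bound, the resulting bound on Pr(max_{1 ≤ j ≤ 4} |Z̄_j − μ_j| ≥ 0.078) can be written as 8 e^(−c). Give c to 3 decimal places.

Union bound over the 4 events: Pr(max_{1 ≤ j ≤ 4} |Z̄_j − μ_j| ≥ 0.078) ≤ 4·2·exp(−2nε²) = 8 exp(−2·852·0.078²).
So c = 2·852·0.078² = 10.3671.

10.367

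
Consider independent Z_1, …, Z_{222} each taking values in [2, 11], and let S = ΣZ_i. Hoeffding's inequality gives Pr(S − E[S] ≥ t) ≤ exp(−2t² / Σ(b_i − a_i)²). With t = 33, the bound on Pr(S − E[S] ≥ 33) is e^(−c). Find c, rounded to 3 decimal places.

0.121

Σ(b_i − a_i)² = 222·(9)² = 17982.
c = 2t²/17982 = 2·33²/17982 = 0.1211.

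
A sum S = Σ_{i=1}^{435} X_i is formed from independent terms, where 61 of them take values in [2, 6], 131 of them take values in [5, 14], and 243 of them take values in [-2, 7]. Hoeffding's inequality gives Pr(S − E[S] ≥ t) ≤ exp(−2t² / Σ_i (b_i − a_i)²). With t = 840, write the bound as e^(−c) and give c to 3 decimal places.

Σ(b_i − a_i)² = 61·4² + 131·9² + 243·9² = 31270.
c = 2t² / 31270 = 2·840² / 31270 = 45.1295.

45.130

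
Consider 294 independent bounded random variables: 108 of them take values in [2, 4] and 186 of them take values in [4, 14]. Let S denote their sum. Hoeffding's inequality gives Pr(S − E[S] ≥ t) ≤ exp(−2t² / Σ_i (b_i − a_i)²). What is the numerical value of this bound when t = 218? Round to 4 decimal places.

Σ(b_i − a_i)² = 108·2² + 186·10² = 19032.
Exponent = 2·218² / 19032 = 4.99412.
Bound = exp(−4.99412) = 0.00678.

0.0068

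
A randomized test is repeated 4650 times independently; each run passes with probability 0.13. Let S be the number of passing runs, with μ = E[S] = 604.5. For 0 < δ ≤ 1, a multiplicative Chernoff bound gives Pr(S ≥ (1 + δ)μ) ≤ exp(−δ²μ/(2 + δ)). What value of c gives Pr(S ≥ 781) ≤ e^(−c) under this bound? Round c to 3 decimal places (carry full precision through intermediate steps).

Write 781 = (1 + δ)μ, so δ = 781/604.5 − 1 = 0.2919768…
Then the exponent is δ²μ/(2 + δ) = (781 − μ)² / (μ·(2 + δ)) = 22.484482.

22.484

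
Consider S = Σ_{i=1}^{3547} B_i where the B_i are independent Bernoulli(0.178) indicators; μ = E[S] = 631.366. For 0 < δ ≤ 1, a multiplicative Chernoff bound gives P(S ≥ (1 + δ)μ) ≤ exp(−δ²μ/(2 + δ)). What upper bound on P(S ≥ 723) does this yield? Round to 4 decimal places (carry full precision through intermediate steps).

0.0020

Write 723 = (1 + δ)μ, so δ = 723/631.366 − 1 = 0.1451361…
Then the exponent is δ²μ/(2 + δ) = (723 − μ)² / (μ·(2 + δ)) = 6.199794.
Bound = exp(−6.199794) = 0.00203.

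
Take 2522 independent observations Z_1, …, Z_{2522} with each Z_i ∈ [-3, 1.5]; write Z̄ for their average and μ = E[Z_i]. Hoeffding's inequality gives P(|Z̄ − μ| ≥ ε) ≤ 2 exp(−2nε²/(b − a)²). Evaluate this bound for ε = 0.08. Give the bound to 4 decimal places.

0.4062

Exponent: 2nε²/(b − a)² = 2·2522·0.08² / 4.5² = 1.59415.
Bound = 2·exp(−1.59415) = 0.40616.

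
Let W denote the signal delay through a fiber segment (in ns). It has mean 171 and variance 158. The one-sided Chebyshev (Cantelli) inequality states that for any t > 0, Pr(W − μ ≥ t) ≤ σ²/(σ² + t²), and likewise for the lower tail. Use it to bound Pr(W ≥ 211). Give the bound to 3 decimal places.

0.090

Here σ² = 158 and t = 40, so σ² + t² = 1758.
Cantelli's bound: 158/1758 = 0.0899.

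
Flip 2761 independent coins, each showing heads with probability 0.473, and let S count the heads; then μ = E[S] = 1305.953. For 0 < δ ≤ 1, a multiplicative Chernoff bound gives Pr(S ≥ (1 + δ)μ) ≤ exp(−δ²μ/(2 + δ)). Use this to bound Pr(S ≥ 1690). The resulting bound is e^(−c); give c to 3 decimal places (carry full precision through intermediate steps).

49.230

Write 1690 = (1 + δ)μ, so δ = 1690/1305.953 − 1 = 0.2940741…
Then the exponent is δ²μ/(2 + δ) = (1690 − μ)² / (μ·(2 + δ)) = 49.230445.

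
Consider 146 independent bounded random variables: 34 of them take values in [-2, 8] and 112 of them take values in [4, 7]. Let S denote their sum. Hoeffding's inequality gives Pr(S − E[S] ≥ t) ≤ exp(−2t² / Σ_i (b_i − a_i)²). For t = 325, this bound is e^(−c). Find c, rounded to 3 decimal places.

Σ(b_i − a_i)² = 34·10² + 112·3² = 4408.
c = 2t² / 4408 = 2·325² / 4408 = 47.9242.

47.924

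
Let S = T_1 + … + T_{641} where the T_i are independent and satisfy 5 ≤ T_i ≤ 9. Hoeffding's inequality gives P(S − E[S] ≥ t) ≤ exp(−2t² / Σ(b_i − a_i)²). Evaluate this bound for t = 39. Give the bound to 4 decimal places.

Σ(b_i − a_i)² = 641·(4)² = 10256.
Exponent = 2·39²/10256 = 0.2966.
Bound = exp(−0.2966) = 0.74334.

0.7433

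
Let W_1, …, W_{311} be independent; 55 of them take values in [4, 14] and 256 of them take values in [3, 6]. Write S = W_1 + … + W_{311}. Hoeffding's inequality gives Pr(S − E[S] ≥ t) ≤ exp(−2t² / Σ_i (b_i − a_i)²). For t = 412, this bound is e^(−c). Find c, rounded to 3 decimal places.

43.502

Σ(b_i − a_i)² = 55·10² + 256·3² = 7804.
c = 2t² / 7804 = 2·412² / 7804 = 43.5018.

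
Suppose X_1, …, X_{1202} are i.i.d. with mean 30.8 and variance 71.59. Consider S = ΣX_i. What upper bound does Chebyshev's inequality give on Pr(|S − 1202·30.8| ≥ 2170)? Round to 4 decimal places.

Var(S) = n·Var(X_i) = 1202·71.59 = 86051.18.
Chebyshev: Pr(|S − 1202·30.8| ≥ 2170) ≤ Var(S)/2170² = 86051.18/4708900 = 0.0183.

0.0183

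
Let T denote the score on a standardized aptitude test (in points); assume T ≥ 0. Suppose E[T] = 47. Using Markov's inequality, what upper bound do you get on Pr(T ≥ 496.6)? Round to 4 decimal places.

0.0946

Markov's inequality: for a non-negative random variable, Pr(T ≥ a) ≤ E[T]/a.
Here E[T] = 47 and a = 496.6, so the bound is 47/496.6 = 0.0946.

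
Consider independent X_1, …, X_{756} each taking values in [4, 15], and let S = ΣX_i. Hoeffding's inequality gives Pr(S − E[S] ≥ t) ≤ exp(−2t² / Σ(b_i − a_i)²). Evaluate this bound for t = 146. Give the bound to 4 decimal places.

Σ(b_i − a_i)² = 756·(11)² = 91476.
Exponent = 2·146²/91476 = 0.4660.
Bound = exp(−0.4660) = 0.62748.

0.6275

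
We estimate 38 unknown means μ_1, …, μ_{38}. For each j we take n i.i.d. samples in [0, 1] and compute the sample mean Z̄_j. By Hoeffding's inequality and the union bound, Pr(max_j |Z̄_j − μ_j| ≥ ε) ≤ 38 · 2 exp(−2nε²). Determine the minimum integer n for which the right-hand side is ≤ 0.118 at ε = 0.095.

359

Need 2·38·exp(−2nε²) ≤ 0.118, i.e. exp(−2nε²) ≤ 0.118/76.
So 2nε² ≥ ln(76/0.118) = 6.467804.
Hence n ≥ 6.467804/(2·0.095²) = 358.327.
The smallest integer n is 359.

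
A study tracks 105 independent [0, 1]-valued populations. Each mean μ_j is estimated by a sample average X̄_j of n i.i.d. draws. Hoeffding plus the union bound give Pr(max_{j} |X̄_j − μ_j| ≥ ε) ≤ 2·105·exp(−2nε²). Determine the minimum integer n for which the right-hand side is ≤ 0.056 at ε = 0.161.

Need 2·105·exp(−2nε²) ≤ 0.056, i.e. exp(−2nε²) ≤ 0.056/210.
So 2nε² ≥ ln(210/0.056) = 8.229511.
Hence n ≥ 8.229511/(2·0.161²) = 158.742.
The smallest integer n is 159.

159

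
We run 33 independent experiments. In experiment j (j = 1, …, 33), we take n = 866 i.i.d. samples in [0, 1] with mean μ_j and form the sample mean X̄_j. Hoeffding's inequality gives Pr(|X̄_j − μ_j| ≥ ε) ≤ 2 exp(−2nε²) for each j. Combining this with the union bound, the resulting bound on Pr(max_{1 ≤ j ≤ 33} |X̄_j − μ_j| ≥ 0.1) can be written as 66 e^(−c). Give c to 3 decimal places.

Union bound over the 33 events: Pr(max_{1 ≤ j ≤ 33} |X̄_j − μ_j| ≥ 0.1) ≤ 33·2·exp(−2nε²) = 66 exp(−2·866·0.1²).
So c = 2·866·0.1² = 17.3200.

17.320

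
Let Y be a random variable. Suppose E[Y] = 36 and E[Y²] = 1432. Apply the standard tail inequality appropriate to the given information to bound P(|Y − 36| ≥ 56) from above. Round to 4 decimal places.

0.0434

The first two moments determine the variance, so Chebyshev's inequality is the sharpest standard bound available.
Var(Y) = E[Y²] − (E[Y])² = 1432 − 1296 = 136.
Chebyshev's inequality: P(|Y − μ| ≥ t) ≤ Var(Y)/t² = 136/3136 = 0.0434.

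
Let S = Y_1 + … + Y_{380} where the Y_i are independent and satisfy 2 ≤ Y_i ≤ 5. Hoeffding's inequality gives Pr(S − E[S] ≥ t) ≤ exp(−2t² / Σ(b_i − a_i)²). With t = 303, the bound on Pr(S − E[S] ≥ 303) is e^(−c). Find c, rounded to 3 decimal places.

53.689

Σ(b_i − a_i)² = 380·(3)² = 3420.
c = 2t²/3420 = 2·303²/3420 = 53.6895.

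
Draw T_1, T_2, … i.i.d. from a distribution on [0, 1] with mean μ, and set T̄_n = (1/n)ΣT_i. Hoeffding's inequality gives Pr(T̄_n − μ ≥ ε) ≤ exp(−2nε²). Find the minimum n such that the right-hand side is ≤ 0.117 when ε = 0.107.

94

Require exp(−2nε²) ≤ 0.117, i.e. 2nε² ≥ ln(1/0.117) = 2.145581.
So n ≥ 2.145581 / (2·0.107²) = 93.702.
The smallest integer n is 94.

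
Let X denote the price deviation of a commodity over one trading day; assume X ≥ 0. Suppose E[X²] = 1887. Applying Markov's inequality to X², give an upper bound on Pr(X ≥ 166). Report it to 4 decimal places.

0.0685

Since X ≥ 0, the event {X ≥ 166} is the same as {X² ≥ 27556}.
Markov's inequality applied to X² gives Pr(X² ≥ 27556) ≤ E[X²]/27556 = 1887/27556 = 0.0685.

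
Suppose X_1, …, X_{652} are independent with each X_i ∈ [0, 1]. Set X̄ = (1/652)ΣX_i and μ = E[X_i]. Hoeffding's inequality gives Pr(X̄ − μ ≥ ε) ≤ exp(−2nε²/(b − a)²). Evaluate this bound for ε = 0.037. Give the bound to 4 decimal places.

0.1678

Exponent: 2nε²/(b − a)² = 2·652·0.037² / 1² = 1.78518.
Bound = exp(−1.78518) = 0.16777.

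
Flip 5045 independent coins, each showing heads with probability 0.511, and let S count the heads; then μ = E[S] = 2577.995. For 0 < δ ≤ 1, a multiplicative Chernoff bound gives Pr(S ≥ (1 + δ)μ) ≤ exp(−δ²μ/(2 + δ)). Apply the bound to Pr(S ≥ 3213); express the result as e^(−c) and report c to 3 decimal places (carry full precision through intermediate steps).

Write 3213 = (1 + δ)μ, so δ = 3213/2577.995 − 1 = 0.2463174…
Then the exponent is δ²μ/(2 + δ) = (3213 − μ)² / (μ·(2 + δ)) = 69.630754.

69.631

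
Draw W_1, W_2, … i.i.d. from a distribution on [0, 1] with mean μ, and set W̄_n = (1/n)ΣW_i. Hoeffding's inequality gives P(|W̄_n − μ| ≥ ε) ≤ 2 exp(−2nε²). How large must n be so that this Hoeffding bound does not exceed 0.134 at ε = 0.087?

Require 2·exp(−2nε²) ≤ 0.134, i.e. 2nε² ≥ ln(2/0.134) = 2.703063.
So n ≥ 2.703063 / (2·0.087²) = 178.561.
The smallest integer n is 179.

179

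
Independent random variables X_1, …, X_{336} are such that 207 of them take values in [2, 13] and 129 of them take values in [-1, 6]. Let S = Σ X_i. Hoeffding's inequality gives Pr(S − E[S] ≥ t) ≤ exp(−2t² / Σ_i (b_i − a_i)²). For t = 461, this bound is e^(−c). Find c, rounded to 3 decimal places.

13.550

Σ(b_i − a_i)² = 207·11² + 129·7² = 31368.
c = 2t² / 31368 = 2·461² / 31368 = 13.5502.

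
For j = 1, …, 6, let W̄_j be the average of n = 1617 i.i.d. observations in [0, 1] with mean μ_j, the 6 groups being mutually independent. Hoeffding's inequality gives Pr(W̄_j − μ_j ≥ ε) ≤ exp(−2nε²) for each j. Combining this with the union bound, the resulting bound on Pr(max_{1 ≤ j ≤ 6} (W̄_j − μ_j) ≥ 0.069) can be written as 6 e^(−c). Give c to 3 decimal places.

15.397

Union bound over the 6 events: Pr(max_{1 ≤ j ≤ 6} (W̄_j − μ_j) ≥ 0.069) ≤ 6·exp(−2nε²) = 6 exp(−2·1617·0.069²).
So c = 2·1617·0.069² = 15.3971.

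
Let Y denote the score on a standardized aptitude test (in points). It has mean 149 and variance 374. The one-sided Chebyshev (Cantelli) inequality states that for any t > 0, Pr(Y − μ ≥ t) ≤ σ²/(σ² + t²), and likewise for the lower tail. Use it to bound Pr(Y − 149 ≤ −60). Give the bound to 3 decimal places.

Here σ² = 374 and t = 60, so σ² + t² = 3974.
Cantelli's bound: 374/3974 = 0.0941.

0.094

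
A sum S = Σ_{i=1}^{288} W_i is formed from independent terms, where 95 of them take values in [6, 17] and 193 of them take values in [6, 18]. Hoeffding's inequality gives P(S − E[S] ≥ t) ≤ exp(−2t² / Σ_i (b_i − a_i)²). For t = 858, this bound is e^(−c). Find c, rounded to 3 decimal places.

Σ(b_i − a_i)² = 95·11² + 193·12² = 39287.
c = 2t² / 39287 = 2·858² / 39287 = 37.4762.

37.476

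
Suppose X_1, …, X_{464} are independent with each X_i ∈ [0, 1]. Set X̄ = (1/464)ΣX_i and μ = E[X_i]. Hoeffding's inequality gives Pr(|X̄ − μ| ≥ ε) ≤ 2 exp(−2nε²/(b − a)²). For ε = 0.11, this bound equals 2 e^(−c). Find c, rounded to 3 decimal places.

11.229

c = 2nε²/(b − a)² = 2·464·0.11² / 1² = 11.2288.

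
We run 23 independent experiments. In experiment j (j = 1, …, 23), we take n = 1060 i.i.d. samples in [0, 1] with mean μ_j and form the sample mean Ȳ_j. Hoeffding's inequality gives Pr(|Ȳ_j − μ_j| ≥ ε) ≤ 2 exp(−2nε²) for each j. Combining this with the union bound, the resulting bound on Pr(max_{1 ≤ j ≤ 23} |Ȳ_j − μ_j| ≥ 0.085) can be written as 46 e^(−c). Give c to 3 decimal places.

15.317

Union bound over the 23 events: Pr(max_{1 ≤ j ≤ 23} |Ȳ_j − μ_j| ≥ 0.085) ≤ 23·2·exp(−2nε²) = 46 exp(−2·1060·0.085²).
So c = 2·1060·0.085² = 15.3170.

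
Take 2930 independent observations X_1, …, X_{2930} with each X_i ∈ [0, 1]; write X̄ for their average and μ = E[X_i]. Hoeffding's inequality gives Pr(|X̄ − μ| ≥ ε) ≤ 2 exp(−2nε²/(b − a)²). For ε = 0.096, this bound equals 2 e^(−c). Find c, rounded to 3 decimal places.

54.006

c = 2nε²/(b − a)² = 2·2930·0.096² / 1² = 54.0058.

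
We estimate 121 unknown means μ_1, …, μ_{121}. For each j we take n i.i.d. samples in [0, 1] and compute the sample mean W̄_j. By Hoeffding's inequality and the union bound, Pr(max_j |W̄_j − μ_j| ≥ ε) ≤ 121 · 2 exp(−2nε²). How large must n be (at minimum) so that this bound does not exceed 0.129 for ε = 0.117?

276

Need 2·121·exp(−2nε²) ≤ 0.129, i.e. exp(−2nε²) ≤ 0.129/242.
So 2nε² ≥ ln(242/0.129) = 7.536881.
Hence n ≥ 7.536881/(2·0.117²) = 275.290.
The smallest integer n is 276.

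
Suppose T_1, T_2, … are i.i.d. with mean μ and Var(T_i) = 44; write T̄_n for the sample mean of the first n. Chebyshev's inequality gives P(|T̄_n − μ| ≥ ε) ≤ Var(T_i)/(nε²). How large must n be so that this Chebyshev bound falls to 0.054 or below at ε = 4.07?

50

Require 44/(n·4.07²) ≤ 0.054, i.e. n ≥ 44/(0.054·4.07²) = 49.189.
The smallest integer n is 50.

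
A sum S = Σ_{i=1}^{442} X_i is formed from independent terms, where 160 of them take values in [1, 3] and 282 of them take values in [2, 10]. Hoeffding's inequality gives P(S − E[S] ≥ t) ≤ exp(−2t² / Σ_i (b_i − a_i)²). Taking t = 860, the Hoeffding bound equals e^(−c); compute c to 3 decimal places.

79.152

Σ(b_i − a_i)² = 160·2² + 282·8² = 18688.
c = 2t² / 18688 = 2·860² / 18688 = 79.1524.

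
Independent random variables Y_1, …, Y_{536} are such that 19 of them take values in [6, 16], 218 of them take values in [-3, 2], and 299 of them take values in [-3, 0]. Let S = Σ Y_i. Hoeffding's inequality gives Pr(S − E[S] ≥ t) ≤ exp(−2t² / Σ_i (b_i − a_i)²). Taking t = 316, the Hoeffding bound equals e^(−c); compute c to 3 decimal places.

19.890

Σ(b_i − a_i)² = 19·10² + 218·5² + 299·3² = 10041.
c = 2t² / 10041 = 2·316² / 10041 = 19.8897.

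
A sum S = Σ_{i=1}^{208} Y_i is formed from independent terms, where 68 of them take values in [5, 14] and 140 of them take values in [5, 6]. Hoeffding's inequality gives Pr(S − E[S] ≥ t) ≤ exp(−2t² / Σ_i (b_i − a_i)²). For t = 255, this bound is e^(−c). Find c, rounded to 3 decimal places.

23.026

Σ(b_i − a_i)² = 68·9² + 140·1² = 5648.
c = 2t² / 5648 = 2·255² / 5648 = 23.0258.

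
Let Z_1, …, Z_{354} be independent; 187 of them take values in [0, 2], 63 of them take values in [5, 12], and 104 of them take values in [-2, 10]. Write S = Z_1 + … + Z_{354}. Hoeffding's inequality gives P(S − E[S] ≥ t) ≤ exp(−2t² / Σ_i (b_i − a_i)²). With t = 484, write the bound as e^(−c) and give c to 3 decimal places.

Σ(b_i − a_i)² = 187·2² + 63·7² + 104·12² = 18811.
c = 2t² / 18811 = 2·484² / 18811 = 24.9063.

24.906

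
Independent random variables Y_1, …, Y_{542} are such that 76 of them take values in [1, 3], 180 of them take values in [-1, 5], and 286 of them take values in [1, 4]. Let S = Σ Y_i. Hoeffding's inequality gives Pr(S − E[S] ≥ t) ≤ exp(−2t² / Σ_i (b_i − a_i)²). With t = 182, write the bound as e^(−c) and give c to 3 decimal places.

7.079

Σ(b_i − a_i)² = 76·2² + 180·6² + 286·3² = 9358.
c = 2t² / 9358 = 2·182² / 9358 = 7.0793.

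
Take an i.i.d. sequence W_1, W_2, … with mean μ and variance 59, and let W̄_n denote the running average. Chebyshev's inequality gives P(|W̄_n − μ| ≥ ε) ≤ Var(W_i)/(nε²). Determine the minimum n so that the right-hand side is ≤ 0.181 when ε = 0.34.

2820

Require 59/(n·0.34²) ≤ 0.181, i.e. n ≥ 59/(0.181·0.34²) = 2819.782.
The smallest integer n is 2820.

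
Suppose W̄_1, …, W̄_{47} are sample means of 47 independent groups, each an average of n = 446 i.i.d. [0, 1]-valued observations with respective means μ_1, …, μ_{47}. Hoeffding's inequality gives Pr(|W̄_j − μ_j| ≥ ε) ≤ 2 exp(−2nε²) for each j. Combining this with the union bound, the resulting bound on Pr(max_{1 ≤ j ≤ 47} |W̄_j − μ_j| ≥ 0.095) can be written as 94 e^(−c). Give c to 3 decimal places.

Union bound over the 47 events: Pr(max_{1 ≤ j ≤ 47} |W̄_j − μ_j| ≥ 0.095) ≤ 47·2·exp(−2nε²) = 94 exp(−2·446·0.095²).
So c = 2·446·0.095² = 8.0503.

8.050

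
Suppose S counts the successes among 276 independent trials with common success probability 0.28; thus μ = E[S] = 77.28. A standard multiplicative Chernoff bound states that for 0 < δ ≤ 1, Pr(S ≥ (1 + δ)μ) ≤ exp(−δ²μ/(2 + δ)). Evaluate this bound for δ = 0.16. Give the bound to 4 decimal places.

Exponent = δ²μ/(2 + δ) = 0.16²·77.28/2.16 = 0.9159.
Bound = exp(−0.9159) = 0.40015.

0.4002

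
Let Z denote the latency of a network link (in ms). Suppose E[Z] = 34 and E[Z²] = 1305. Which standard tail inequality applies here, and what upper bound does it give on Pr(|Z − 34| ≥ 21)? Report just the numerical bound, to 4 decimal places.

0.3379

The first two moments determine the variance, so Chebyshev's inequality is the sharpest standard bound available.
Var(Z) = E[Z²] − (E[Z])² = 1305 − 1156 = 149.
Chebyshev's inequality: Pr(|Z − μ| ≥ t) ≤ Var(Z)/t² = 149/441 = 0.3379.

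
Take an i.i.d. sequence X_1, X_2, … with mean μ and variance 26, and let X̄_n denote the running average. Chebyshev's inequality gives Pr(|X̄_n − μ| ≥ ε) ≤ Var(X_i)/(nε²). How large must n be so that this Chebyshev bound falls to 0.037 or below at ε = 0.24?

12200

Require 26/(n·0.24²) ≤ 0.037, i.e. n ≥ 26/(0.037·0.24²) = 12199.700.
The smallest integer n is 12200.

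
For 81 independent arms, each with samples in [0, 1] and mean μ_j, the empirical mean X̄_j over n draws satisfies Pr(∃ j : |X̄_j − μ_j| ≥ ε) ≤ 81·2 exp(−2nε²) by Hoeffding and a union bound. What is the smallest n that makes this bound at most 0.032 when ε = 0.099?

436

Need 2·81·exp(−2nε²) ≤ 0.032, i.e. exp(−2nε²) ≤ 0.032/162.
So 2nε² ≥ ln(162/0.032) = 8.529616.
Hence n ≥ 8.529616/(2·0.099²) = 435.140.
The smallest integer n is 436.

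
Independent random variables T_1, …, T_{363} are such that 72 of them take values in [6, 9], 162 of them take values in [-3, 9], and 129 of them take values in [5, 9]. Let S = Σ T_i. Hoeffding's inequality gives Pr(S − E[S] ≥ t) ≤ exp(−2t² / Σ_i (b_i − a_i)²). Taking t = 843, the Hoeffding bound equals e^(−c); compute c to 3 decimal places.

54.581

Σ(b_i − a_i)² = 72·3² + 162·12² + 129·4² = 26040.
c = 2t² / 26040 = 2·843² / 26040 = 54.5813.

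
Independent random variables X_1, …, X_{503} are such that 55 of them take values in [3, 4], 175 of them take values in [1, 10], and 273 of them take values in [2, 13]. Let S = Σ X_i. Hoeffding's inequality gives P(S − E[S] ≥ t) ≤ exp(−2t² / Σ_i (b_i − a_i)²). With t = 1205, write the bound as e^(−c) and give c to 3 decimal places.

Σ(b_i − a_i)² = 55·1² + 175·9² + 273·11² = 47263.
c = 2t² / 47263 = 2·1205² / 47263 = 61.4445.

61.444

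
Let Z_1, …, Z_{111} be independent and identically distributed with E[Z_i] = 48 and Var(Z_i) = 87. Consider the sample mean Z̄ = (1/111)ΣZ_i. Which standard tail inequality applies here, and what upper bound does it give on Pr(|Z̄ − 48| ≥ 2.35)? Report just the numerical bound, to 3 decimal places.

0.142

With mean and variance of each term known, Chebyshev's inequality bounds the deviation of the sum (or sample mean).
Var(Z̄) = Var(Z_i)/n = 87/111 = 0.78378.
Chebyshev: Pr(|Z̄ − 48| ≥ 2.35) ≤ Var(Z̄)/(2.35)² = 87/(111·2.35²) = 0.1419.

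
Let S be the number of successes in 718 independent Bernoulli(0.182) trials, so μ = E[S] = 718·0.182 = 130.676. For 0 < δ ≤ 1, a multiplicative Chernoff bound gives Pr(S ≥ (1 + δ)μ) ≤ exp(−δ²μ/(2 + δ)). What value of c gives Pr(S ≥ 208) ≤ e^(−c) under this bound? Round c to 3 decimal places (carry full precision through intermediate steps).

17.654

Write 208 = (1 + δ)μ, so δ = 208/130.676 − 1 = 0.591723…
Then the exponent is δ²μ/(2 + δ) = (208 − μ)² / (μ·(2 + δ)) = 17.654044.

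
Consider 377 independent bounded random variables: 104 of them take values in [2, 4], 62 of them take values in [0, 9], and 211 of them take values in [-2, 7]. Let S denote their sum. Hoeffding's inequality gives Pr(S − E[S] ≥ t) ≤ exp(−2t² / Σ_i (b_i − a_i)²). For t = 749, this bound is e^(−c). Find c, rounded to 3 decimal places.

49.803

Σ(b_i − a_i)² = 104·2² + 62·9² + 211·9² = 22529.
c = 2t² / 22529 = 2·749² / 22529 = 49.8026.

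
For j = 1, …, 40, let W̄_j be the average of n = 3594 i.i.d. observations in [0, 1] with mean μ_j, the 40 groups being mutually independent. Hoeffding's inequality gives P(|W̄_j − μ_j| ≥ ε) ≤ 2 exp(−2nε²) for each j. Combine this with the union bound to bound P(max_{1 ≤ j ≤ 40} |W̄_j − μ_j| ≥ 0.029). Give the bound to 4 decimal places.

0.1896

Per-experiment Hoeffding bound: 2·exp(−2·3594·0.029²) = 2·exp(−6.04511) = 0.0047388.
Union bound over 40 events: 40·0.0047388 = 0.18955.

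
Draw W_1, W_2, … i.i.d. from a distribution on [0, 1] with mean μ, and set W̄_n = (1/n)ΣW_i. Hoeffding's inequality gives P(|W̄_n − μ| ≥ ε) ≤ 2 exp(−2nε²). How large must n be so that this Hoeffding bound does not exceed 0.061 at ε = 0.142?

87

Require 2·exp(−2nε²) ≤ 0.061, i.e. 2nε² ≥ ln(2/0.061) = 3.490029.
So n ≥ 3.490029 / (2·0.142²) = 86.541.
The smallest integer n is 87.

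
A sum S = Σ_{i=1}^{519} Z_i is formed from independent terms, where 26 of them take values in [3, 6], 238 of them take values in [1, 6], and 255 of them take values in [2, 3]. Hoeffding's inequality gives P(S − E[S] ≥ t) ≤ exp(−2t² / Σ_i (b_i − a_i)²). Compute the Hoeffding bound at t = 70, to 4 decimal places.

0.2183

Σ(b_i − a_i)² = 26·3² + 238·5² + 255·1² = 6439.
Exponent = 2·70² / 6439 = 1.52198.
Bound = exp(−1.52198) = 0.21828.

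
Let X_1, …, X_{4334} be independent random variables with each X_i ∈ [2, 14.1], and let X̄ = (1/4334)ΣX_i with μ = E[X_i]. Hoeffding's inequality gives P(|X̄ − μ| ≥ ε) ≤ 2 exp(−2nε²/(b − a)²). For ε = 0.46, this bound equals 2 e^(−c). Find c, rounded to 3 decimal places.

12.527

c = 2nε²/(b − a)² = 2·4334·0.46² / 12.1² = 12.5275.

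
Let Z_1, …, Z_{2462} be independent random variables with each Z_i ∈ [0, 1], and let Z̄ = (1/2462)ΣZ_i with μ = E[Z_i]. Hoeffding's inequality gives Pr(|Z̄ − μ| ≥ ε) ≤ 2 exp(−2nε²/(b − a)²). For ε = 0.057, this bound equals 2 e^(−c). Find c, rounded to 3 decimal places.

15.998

c = 2nε²/(b − a)² = 2·2462·0.057² / 1² = 15.9981.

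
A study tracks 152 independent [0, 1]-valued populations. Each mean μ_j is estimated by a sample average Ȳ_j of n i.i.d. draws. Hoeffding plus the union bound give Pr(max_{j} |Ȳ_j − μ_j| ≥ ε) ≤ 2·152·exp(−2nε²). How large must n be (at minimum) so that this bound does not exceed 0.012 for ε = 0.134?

Need 2·152·exp(−2nε²) ≤ 0.012, i.e. exp(−2nε²) ≤ 0.012/304.
So 2nε² ≥ ln(304/0.012) = 10.139876.
Hence n ≥ 10.139876/(2·0.134²) = 282.353.
The smallest integer n is 283.

283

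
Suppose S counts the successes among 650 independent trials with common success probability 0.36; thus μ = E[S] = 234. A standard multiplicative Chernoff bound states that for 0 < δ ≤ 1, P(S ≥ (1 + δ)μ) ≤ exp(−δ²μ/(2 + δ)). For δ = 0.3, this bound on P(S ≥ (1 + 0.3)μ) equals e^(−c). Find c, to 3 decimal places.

c = δ²μ/(2 + δ) = 0.3²·234/(2 + 0.3) = 9.1565.

9.157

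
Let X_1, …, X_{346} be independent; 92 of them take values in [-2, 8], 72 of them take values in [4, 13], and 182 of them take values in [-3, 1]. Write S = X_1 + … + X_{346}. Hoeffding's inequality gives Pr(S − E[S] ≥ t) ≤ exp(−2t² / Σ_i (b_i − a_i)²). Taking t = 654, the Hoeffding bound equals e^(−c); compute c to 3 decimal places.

Σ(b_i − a_i)² = 92·10² + 72·9² + 182·4² = 17944.
c = 2t² / 17944 = 2·654² / 17944 = 47.6723.

47.672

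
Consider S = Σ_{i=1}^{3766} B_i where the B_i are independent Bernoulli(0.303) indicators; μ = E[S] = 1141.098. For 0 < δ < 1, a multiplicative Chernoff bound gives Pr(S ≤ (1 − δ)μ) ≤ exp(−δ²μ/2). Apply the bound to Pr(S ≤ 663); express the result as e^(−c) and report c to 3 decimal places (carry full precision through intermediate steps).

Write 663 = (1 − δ)μ, so δ = 1 − 663/1141.098 = 0.4189807…
Then the exponent is δ²μ/2 = (μ − 663)²/(2μ) = 100.156909.

100.157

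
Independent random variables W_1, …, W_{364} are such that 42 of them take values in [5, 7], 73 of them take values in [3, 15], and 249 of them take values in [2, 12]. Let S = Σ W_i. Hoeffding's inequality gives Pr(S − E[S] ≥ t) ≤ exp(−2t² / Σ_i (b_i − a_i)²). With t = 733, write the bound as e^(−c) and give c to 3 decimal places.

30.202

Σ(b_i − a_i)² = 42·2² + 73·12² + 249·10² = 35580.
c = 2t² / 35580 = 2·733² / 35580 = 30.2017.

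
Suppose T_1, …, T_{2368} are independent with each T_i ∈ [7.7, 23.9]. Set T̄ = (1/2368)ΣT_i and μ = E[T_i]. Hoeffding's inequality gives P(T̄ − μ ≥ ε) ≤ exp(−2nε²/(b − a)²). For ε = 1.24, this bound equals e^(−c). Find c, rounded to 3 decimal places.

c = 2nε²/(b − a)² = 2·2368·1.24² / 16.2² = 27.7476.

27.748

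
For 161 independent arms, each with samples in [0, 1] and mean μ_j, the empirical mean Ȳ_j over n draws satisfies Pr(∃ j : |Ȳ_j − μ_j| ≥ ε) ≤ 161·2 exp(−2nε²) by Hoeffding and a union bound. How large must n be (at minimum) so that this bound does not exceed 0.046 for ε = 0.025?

Need 2·161·exp(−2nε²) ≤ 0.046, i.e. exp(−2nε²) ≤ 0.046/322.
So 2nε² ≥ ln(322/0.046) = 8.853665.
Hence n ≥ 8.853665/(2·0.025²) = 7082.932.
The smallest integer n is 7083.

7083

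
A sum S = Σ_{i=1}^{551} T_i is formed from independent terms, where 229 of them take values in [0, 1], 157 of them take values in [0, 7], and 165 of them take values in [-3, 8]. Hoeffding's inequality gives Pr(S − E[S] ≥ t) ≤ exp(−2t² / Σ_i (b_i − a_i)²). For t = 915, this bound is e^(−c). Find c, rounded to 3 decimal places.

Σ(b_i − a_i)² = 229·1² + 157·7² + 165·11² = 27887.
c = 2t² / 27887 = 2·915² / 27887 = 60.0441.

60.044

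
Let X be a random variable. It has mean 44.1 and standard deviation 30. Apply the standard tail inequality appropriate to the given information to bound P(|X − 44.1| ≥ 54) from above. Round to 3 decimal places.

0.309

Mean and variance are known, so Chebyshev's inequality applies.
Chebyshev: P(|X − μ| ≥ t) ≤ Var(X)/t².
Var(X) = σ² = 30² = 900.
Bound = 900 / 2916 = 0.3086.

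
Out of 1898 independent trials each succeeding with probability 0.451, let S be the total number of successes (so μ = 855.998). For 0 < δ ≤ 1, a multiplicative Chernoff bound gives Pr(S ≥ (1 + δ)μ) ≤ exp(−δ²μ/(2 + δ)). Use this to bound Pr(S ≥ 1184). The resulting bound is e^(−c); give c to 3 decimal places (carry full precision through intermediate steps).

Write 1184 = (1 + δ)μ, so δ = 1184/855.998 − 1 = 0.3831808…
Then the exponent is δ²μ/(2 + δ) = (1184 − μ)² / (μ·(2 + δ)) = 52.737950.

52.738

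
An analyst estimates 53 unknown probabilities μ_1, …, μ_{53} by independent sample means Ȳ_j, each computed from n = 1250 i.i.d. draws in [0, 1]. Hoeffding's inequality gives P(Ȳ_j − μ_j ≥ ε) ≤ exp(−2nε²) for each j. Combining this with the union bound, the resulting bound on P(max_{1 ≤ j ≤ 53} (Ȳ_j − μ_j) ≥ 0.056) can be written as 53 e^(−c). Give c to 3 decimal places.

Union bound over the 53 events: P(max_{1 ≤ j ≤ 53} (Ȳ_j − μ_j) ≥ 0.056) ≤ 53·exp(−2nε²) = 53 exp(−2·1250·0.056²).
So c = 2·1250·0.056² = 7.8400.

7.840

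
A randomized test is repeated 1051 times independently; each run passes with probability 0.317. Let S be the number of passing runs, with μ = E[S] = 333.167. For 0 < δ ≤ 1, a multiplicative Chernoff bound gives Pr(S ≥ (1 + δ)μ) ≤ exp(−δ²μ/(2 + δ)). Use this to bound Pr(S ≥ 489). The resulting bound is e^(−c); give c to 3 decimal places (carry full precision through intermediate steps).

Write 489 = (1 + δ)μ, so δ = 489/333.167 − 1 = 0.4677324…
Then the exponent is δ²μ/(2 + δ) = (489 − μ)² / (μ·(2 + δ)) = 29.536486.

29.536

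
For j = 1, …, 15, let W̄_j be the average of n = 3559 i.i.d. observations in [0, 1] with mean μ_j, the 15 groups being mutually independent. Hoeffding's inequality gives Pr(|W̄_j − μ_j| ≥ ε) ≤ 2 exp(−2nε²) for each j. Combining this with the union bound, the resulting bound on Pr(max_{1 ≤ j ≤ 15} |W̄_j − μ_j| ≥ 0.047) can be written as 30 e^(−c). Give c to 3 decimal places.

15.724

Union bound over the 15 events: Pr(max_{1 ≤ j ≤ 15} |W̄_j − μ_j| ≥ 0.047) ≤ 15·2·exp(−2nε²) = 30 exp(−2·3559·0.047²).
So c = 2·3559·0.047² = 15.7237.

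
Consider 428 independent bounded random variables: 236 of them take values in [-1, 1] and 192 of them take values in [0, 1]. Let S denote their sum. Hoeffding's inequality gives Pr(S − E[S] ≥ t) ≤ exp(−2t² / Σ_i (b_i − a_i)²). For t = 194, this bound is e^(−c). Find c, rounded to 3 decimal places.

66.261

Σ(b_i − a_i)² = 236·2² + 192·1² = 1136.
c = 2t² / 1136 = 2·194² / 1136 = 66.2606.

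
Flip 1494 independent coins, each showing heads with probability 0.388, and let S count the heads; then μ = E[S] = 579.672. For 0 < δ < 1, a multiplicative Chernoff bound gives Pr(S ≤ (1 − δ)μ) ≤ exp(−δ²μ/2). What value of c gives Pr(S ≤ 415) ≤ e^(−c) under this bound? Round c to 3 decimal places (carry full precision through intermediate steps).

23.390

Write 415 = (1 − δ)μ, so δ = 1 − 415/579.672 = 0.2840779…
Then the exponent is δ²μ/2 = (μ − 415)²/(2μ) = 23.389837.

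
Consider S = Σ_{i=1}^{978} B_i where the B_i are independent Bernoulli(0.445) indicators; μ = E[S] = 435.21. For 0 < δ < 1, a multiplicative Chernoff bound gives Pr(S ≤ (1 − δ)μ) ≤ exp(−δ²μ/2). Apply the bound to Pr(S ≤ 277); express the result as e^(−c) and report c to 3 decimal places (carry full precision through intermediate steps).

28.757

Write 277 = (1 − δ)μ, so δ = 1 − 277/435.21 = 0.3635257…
Then the exponent is δ²μ/2 = (μ − 277)²/(2μ) = 28.756697.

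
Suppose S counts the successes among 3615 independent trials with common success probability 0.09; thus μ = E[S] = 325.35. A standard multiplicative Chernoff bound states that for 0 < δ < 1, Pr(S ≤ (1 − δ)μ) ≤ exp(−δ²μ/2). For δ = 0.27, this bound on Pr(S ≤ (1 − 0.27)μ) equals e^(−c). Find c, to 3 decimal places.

11.859

c = δ²μ/2 = 0.27²·325.35/2 = 11.8590.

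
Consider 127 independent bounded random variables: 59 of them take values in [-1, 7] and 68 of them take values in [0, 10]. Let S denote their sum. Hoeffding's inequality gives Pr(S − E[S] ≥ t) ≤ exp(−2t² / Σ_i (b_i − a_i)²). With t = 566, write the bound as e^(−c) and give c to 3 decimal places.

Σ(b_i − a_i)² = 59·8² + 68·10² = 10576.
c = 2t² / 10576 = 2·566² / 10576 = 60.5817.

60.582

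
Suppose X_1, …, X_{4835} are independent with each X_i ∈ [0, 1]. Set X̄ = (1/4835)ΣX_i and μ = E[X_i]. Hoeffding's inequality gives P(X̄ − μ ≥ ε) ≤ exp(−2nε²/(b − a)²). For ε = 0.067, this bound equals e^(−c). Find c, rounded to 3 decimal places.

c = 2nε²/(b − a)² = 2·4835·0.067² / 1² = 43.4086.

43.409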